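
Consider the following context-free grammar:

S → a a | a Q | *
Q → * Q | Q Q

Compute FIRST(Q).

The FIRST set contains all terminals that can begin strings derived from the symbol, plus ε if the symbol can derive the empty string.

We compute FIRST(Q) using the standard algorithm.
FIRST(Q) = {*}
FIRST(S) = {*, a}
Therefore, FIRST(Q) = {*}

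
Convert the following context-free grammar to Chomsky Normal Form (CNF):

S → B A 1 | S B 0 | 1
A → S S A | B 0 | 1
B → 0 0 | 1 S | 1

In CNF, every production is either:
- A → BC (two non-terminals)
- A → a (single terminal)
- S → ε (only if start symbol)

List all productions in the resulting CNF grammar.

T1 → 1; T0 → 0; S → 1; A → 1; B → 1; S → B X0; X0 → A T1; S → S X1; X1 → B T0; A → S X2; X2 → S A; A → B T0; B → T0 T0; B → T1 S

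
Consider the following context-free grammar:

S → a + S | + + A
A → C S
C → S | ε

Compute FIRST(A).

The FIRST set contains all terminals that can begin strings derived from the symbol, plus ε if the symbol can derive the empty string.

We compute FIRST(A) using the standard algorithm.
FIRST(A) = {+, a}
FIRST(C) = {+, a, ε}
FIRST(S) = {+, a}
Therefore, FIRST(A) = {+, a}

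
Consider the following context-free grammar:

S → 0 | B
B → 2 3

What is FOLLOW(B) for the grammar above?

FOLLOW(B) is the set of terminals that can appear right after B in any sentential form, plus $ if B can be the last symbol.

We compute FOLLOW(B) using the standard algorithm.
FOLLOW(S) starts with {$}.
FIRST(B) = {2}
FIRST(S) = {0, 2}
FOLLOW(B) = {$}
FOLLOW(S) = {$}
Therefore, FOLLOW(B) = {$}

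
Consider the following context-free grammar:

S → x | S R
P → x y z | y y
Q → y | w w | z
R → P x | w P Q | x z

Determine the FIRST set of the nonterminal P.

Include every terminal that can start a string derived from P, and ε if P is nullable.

We compute FIRST(P) using the standard algorithm.
FIRST(P) = {x, y}
FIRST(Q) = {w, y, z}
FIRST(R) = {w, x, y}
FIRST(S) = {x}
Therefore, FIRST(P) = {x, y}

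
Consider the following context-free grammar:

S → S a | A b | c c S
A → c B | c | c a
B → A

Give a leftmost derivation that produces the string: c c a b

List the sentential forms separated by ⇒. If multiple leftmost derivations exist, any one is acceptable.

S ⇒ A b ⇒ c B b ⇒ c A b ⇒ c c a b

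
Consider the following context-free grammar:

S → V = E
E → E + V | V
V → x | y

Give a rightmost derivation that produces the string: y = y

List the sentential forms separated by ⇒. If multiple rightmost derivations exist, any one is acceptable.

S ⇒ V = E ⇒ V = V ⇒ V = y ⇒ y = y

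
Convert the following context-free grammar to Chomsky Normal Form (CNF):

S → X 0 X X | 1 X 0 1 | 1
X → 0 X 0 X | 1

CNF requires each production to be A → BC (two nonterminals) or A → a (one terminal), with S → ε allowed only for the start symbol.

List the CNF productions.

T0 → 0; T1 → 1; S → 1; X → 1; S → X X0; X0 → T0 X1; X1 → X X; S → T1 X2; X2 → X X3; X3 → T0 T1; X → T0 X4; X4 → X X5; X5 → T0 X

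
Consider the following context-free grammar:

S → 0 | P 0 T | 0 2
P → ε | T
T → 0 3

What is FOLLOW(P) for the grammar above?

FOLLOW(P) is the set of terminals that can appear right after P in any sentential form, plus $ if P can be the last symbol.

We compute FOLLOW(P) using the standard algorithm.
FOLLOW(S) starts with {$}.
FIRST(P) = {0, ε}
FIRST(S) = {0}
FIRST(T) = {0}
FOLLOW(P) = {0}
FOLLOW(S) = {$}
FOLLOW(T) = {$, 0}
Therefore, FOLLOW(P) = {0}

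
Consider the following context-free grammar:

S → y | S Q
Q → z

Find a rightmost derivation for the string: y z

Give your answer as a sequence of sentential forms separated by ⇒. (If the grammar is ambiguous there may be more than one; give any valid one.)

S ⇒ S Q ⇒ S z ⇒ y z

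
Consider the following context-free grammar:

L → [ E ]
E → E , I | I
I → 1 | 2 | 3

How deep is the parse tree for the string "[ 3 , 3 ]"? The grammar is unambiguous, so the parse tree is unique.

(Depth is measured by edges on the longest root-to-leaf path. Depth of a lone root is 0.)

4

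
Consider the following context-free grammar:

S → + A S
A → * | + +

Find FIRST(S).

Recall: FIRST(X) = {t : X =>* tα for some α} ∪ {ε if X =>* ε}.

We compute FIRST(S) using the standard algorithm.
FIRST(A) = {*, +}
FIRST(S) = {+}
Therefore, FIRST(S) = {+}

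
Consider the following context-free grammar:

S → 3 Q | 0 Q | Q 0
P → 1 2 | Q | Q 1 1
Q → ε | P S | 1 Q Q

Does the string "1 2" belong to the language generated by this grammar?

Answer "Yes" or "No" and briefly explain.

No - no valid derivation exists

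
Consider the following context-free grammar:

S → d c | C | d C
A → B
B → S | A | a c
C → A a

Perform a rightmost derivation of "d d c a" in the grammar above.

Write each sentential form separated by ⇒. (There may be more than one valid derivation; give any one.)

S ⇒ d C ⇒ d A a ⇒ d B a ⇒ d S a ⇒ d d c a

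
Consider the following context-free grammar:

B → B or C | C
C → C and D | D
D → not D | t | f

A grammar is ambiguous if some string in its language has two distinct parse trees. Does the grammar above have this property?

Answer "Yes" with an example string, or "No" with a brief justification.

No - the grammar is unambiguous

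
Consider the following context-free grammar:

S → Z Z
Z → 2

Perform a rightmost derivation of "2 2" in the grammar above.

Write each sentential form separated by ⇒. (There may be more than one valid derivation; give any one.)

S ⇒ Z Z ⇒ Z 2 ⇒ 2 2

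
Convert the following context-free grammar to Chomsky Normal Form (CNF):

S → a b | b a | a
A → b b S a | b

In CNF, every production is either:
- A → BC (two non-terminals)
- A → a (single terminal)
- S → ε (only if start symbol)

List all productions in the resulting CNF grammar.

TA → a; TB → b; S → a; A → b; S → TA TB; S → TB TA; A → TB X0; X0 → TB X1; X1 → S TA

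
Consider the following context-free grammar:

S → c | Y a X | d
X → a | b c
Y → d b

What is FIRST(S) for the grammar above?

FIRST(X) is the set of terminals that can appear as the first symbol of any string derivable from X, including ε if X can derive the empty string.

We compute FIRST(S) using the standard algorithm.
FIRST(S) = {c, d}
FIRST(X) = {a, b}
FIRST(Y) = {d}
Therefore, FIRST(S) = {c, d}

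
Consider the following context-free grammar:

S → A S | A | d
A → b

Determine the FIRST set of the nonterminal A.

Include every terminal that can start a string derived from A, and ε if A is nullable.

We compute FIRST(A) using the standard algorithm.
FIRST(A) = {b}
FIRST(S) = {b, d}
Therefore, FIRST(A) = {b}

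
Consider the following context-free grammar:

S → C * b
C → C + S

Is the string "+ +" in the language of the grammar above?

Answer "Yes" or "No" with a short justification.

No - no valid derivation exists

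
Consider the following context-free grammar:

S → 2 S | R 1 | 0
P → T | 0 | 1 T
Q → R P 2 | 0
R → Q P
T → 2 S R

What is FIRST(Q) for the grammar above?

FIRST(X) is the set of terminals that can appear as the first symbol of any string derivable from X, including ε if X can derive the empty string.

We compute FIRST(Q) using the standard algorithm.
FIRST(P) = {0, 1, 2}
FIRST(Q) = {0}
FIRST(R) = {0}
FIRST(S) = {0, 2}
FIRST(T) = {2}
Therefore, FIRST(Q) = {0}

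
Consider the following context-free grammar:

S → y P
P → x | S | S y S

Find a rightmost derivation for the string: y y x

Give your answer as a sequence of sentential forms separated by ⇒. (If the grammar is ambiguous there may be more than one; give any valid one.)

S ⇒ y P ⇒ y S ⇒ y y P ⇒ y y x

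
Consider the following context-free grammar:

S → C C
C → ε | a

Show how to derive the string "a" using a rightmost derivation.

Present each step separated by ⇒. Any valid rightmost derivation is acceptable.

S ⇒ C C ⇒ C ⇒ a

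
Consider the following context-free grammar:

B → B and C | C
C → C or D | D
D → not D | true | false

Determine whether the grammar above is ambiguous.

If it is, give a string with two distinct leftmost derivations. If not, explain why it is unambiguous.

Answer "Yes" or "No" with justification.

No - the grammar is unambiguous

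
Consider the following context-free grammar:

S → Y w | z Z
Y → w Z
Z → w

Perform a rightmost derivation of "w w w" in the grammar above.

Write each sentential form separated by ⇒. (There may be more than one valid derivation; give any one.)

S ⇒ Y w ⇒ w Z w ⇒ w w w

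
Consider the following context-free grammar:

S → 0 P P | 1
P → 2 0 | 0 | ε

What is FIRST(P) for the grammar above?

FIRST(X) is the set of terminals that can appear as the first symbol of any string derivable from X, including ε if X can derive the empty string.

We compute FIRST(P) using the standard algorithm.
FIRST(P) = {0, 2, ε}
FIRST(S) = {0, 1}
Therefore, FIRST(P) = {0, 2, ε}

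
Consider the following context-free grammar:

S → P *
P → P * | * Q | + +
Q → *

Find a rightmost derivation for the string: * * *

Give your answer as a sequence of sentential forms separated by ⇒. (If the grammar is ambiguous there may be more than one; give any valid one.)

S ⇒ P * ⇒ * Q * ⇒ * * *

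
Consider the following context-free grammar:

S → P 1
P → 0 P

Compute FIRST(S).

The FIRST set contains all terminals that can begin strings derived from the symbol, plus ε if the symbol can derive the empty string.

We compute FIRST(S) using the standard algorithm.
FIRST(P) = {0}
FIRST(S) = {0}
Therefore, FIRST(S) = {0}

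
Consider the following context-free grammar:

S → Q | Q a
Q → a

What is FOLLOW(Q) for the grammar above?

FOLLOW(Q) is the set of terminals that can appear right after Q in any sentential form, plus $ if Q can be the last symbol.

We compute FOLLOW(Q) using the standard algorithm.
FOLLOW(S) starts with {$}.
FIRST(Q) = {a}
FIRST(S) = {a}
FOLLOW(Q) = {$, a}
FOLLOW(S) = {$}
Therefore, FOLLOW(Q) = {$, a}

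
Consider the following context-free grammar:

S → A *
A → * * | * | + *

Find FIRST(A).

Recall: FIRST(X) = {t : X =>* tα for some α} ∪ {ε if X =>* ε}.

We compute FIRST(A) using the standard algorithm.
FIRST(A) = {*, +}
FIRST(S) = {*, +}
Therefore, FIRST(A) = {*, +}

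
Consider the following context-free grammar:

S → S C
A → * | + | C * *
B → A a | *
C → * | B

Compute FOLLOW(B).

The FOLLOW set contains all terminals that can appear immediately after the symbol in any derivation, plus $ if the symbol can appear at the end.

We compute FOLLOW(B) using the standard algorithm.
FOLLOW(S) starts with {$}.
FIRST(A) = {*, +}
FIRST(B) = {*, +}
FIRST(C) = {*, +}
FIRST(S) = {}
FOLLOW(A) = {a}
FOLLOW(B) = {$, *, +}
FOLLOW(C) = {$, *, +}
FOLLOW(S) = {$, *, +}
Therefore, FOLLOW(B) = {$, *, +}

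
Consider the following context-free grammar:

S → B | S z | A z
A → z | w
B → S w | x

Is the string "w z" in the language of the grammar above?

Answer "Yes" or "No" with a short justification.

Yes - a valid derivation exists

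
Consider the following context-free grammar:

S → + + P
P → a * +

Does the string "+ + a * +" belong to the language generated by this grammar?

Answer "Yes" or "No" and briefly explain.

Yes - a valid derivation exists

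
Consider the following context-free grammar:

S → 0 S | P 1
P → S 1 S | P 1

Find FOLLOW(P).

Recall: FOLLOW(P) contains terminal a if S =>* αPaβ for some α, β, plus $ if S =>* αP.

We compute FOLLOW(P) using the standard algorithm.
FOLLOW(S) starts with {$}.
FIRST(P) = {0}
FIRST(S) = {0}
FOLLOW(P) = {1}
FOLLOW(S) = {$, 1}
Therefore, FOLLOW(P) = {1}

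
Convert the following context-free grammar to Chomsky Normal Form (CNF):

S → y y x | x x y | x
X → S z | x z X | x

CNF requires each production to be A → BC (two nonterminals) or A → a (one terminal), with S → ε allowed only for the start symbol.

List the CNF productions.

TY → y; TX → x; S → x; TZ → z; X → x; S → TY X0; X0 → TY TX; S → TX X1; X1 → TX TY; X → S TZ; X → TX X2; X2 → TZ X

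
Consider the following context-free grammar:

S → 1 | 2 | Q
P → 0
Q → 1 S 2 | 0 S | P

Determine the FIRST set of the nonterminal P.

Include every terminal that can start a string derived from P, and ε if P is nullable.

We compute FIRST(P) using the standard algorithm.
FIRST(P) = {0}
FIRST(Q) = {0, 1}
FIRST(S) = {0, 1, 2}
Therefore, FIRST(P) = {0}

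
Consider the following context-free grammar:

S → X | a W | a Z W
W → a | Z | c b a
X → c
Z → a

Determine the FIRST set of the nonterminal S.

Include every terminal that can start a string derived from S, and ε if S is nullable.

We compute FIRST(S) using the standard algorithm.
FIRST(S) = {a, c}
FIRST(W) = {a, c}
FIRST(X) = {c}
FIRST(Z) = {a}
Therefore, FIRST(S) = {a, c}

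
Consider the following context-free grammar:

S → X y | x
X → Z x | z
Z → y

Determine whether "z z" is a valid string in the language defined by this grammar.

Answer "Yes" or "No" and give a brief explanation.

No - no valid derivation exists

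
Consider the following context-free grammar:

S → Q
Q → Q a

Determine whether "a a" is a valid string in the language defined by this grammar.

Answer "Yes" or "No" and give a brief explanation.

No - no valid derivation exists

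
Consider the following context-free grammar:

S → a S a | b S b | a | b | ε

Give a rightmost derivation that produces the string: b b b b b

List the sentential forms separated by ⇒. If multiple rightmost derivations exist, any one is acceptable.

S ⇒ b S b ⇒ b b S b b ⇒ b b b b b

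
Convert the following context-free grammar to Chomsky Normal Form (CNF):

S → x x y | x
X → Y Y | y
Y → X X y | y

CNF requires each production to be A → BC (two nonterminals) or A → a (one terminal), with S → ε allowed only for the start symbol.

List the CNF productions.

TX → x; TY → y; S → x; X → y; Y → y; S → TX X0; X0 → TX TY; X → Y Y; Y → X X1; X1 → X TY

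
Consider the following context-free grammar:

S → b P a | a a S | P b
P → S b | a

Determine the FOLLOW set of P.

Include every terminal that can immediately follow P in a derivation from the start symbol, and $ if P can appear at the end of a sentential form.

We compute FOLLOW(P) using the standard algorithm.
FOLLOW(S) starts with {$}.
FIRST(P) = {a, b}
FIRST(S) = {a, b}
FOLLOW(P) = {a, b}
FOLLOW(S) = {$, b}
Therefore, FOLLOW(P) = {a, b}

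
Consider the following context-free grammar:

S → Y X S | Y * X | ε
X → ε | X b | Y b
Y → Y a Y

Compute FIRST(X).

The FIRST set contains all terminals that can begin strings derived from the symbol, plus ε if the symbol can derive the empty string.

We compute FIRST(X) using the standard algorithm.
FIRST(S) = {ε}
FIRST(X) = {b, ε}
FIRST(Y) = {}
Therefore, FIRST(X) = {b, ε}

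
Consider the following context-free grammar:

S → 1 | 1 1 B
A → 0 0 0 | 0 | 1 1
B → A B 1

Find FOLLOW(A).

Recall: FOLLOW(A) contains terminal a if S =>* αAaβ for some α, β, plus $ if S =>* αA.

We compute FOLLOW(A) using the standard algorithm.
FOLLOW(S) starts with {$}.
FIRST(A) = {0, 1}
FIRST(B) = {0, 1}
FIRST(S) = {1}
FOLLOW(A) = {0, 1}
FOLLOW(B) = {$, 1}
FOLLOW(S) = {$}
Therefore, FOLLOW(A) = {0, 1}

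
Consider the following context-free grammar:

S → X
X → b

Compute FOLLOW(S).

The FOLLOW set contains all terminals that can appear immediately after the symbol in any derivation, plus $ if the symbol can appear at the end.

We compute FOLLOW(S) using the standard algorithm.
FOLLOW(S) starts with {$}.
FIRST(S) = {b}
FIRST(X) = {b}
FOLLOW(S) = {$}
FOLLOW(X) = {$}
Therefore, FOLLOW(S) = {$}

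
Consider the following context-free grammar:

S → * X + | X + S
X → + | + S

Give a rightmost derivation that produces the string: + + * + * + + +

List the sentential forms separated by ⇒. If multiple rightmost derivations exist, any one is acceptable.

S ⇒ X + S ⇒ X + * X + ⇒ X + * + S + ⇒ X + * + * X + + ⇒ X + * + * + + + ⇒ + + * + * + + +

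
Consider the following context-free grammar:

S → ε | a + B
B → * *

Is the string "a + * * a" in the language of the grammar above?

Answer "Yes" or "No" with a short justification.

No - no valid derivation exists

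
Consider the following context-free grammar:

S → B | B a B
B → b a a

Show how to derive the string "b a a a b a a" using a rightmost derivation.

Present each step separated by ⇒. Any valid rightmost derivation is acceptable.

S ⇒ B a B ⇒ B a b a a ⇒ b a a a b a a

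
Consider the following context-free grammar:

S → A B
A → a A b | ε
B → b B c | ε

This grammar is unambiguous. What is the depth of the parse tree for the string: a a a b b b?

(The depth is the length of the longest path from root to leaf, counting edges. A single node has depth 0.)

5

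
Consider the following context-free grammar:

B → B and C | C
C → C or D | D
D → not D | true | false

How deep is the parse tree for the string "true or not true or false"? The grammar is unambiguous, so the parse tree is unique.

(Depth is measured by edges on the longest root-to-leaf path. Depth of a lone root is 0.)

5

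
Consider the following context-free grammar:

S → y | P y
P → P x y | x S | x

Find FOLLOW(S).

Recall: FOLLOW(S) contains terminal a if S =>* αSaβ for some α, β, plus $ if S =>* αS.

We compute FOLLOW(S) using the standard algorithm.
FOLLOW(S) starts with {$}.
FIRST(P) = {x}
FIRST(S) = {x, y}
FOLLOW(P) = {x, y}
FOLLOW(S) = {$, x, y}
Therefore, FOLLOW(S) = {$, x, y}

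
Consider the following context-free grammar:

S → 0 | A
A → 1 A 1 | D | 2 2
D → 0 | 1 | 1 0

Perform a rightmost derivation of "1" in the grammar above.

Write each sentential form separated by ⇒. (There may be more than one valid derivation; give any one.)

S ⇒ A ⇒ D ⇒ 1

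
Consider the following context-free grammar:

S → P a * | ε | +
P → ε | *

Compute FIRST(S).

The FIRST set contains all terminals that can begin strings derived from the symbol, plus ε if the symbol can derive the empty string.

We compute FIRST(S) using the standard algorithm.
FIRST(P) = {*, ε}
FIRST(S) = {*, +, a, ε}
Therefore, FIRST(S) = {*, +, a, ε}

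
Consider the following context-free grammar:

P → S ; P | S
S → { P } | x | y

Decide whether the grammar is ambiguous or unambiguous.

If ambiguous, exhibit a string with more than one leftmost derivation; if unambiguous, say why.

Unambiguous - every string in the language has a unique leftmost derivation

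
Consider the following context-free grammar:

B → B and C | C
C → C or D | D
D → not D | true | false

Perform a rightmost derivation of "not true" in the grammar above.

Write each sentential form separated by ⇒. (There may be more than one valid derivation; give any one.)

B ⇒ C ⇒ D ⇒ not D ⇒ not true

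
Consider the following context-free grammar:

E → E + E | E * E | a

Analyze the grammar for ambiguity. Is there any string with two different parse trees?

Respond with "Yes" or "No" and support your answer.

Yes - the string 'a * a + a * a + a' has two distinct parse trees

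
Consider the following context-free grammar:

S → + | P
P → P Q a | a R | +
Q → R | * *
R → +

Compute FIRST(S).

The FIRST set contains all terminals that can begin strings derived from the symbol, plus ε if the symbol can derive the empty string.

We compute FIRST(S) using the standard algorithm.
FIRST(P) = {+, a}
FIRST(Q) = {*, +}
FIRST(R) = {+}
FIRST(S) = {+, a}
Therefore, FIRST(S) = {+, a}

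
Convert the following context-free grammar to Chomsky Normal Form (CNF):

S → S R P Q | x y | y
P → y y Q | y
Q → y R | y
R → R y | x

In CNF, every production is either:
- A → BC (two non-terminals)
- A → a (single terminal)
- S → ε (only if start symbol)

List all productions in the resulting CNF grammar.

TX → x; TY → y; S → y; P → y; Q → y; R → x; S → S X0; X0 → R X1; X1 → P Q; S → TX TY; P → TY X2; X2 → TY Q; Q → TY R; R → R TY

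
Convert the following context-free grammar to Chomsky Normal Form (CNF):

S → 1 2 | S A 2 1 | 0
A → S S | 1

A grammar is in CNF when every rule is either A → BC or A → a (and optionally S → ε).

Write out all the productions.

T1 → 1; T2 → 2; S → 0; A → 1; S → T1 T2; S → S X0; X0 → A X1; X1 → T2 T1; A → S S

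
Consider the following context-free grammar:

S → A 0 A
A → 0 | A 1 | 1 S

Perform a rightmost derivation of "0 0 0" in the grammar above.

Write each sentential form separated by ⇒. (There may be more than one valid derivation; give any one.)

S ⇒ A 0 A ⇒ A 0 0 ⇒ 0 0 0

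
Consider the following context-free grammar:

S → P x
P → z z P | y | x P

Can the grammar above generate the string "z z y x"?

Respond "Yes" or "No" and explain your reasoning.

Yes - a valid derivation exists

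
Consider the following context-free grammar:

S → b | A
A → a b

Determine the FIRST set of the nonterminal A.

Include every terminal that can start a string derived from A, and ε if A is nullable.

We compute FIRST(A) using the standard algorithm.
FIRST(A) = {a}
FIRST(S) = {a, b}
Therefore, FIRST(A) = {a}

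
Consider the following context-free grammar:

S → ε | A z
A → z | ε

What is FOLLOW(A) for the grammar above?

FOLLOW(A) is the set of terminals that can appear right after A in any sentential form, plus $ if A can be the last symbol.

We compute FOLLOW(A) using the standard algorithm.
FOLLOW(S) starts with {$}.
FIRST(A) = {z, ε}
FIRST(S) = {z, ε}
FOLLOW(A) = {z}
FOLLOW(S) = {$}
Therefore, FOLLOW(A) = {z}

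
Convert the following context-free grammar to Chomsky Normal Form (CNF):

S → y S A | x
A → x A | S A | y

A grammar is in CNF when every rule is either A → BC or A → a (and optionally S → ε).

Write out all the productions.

TY → y; S → x; TX → x; A → y; S → TY X0; X0 → S A; A → TX A; A → S A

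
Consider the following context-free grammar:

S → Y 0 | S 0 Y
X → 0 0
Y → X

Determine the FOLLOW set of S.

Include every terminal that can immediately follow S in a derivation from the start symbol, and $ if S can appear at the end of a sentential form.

We compute FOLLOW(S) using the standard algorithm.
FOLLOW(S) starts with {$}.
FIRST(S) = {0}
FIRST(X) = {0}
FIRST(Y) = {0}
FOLLOW(S) = {$, 0}
FOLLOW(X) = {$, 0}
FOLLOW(Y) = {$, 0}
Therefore, FOLLOW(S) = {$, 0}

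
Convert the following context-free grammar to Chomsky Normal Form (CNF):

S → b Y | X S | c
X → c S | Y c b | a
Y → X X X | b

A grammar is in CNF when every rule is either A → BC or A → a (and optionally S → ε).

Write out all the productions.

TB → b; S → c; TC → c; X → a; Y → b; S → TB Y; S → X S; X → TC S; X → Y X0; X0 → TC TB; Y → X X1; X1 → X X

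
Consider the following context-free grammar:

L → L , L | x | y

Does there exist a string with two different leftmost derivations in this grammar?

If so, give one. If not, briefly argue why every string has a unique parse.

Yes - the string 'y , y , y , x , x' has two distinct leftmost derivations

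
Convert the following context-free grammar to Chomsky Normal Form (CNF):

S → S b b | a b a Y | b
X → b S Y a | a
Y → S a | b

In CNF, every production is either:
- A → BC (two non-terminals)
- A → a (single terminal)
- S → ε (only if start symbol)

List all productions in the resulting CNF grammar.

TB → b; TA → a; S → b; X → a; Y → b; S → S X0; X0 → TB TB; S → TA X1; X1 → TB X2; X2 → TA Y; X → TB X3; X3 → S X4; X4 → Y TA; Y → S TA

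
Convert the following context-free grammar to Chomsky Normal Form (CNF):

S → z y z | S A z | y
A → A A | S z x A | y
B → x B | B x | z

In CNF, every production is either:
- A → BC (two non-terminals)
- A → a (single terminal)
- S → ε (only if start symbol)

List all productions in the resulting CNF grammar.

TZ → z; TY → y; S → y; TX → x; A → y; B → z; S → TZ X0; X0 → TY TZ; S → S X1; X1 → A TZ; A → A A; A → S X2; X2 → TZ X3; X3 → TX A; B → TX B; B → B TX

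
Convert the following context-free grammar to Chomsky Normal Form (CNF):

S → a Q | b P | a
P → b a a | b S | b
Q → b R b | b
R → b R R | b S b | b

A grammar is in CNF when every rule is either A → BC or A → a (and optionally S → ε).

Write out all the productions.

TA → a; TB → b; S → a; P → b; Q → b; R → b; S → TA Q; S → TB P; P → TB X0; X0 → TA TA; P → TB S; Q → TB X1; X1 → R TB; R → TB X2; X2 → R R; R → TB X3; X3 → S TB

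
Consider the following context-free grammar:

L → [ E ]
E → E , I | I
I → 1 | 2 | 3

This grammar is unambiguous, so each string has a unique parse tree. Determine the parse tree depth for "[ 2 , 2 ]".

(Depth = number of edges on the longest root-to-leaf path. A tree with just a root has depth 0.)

4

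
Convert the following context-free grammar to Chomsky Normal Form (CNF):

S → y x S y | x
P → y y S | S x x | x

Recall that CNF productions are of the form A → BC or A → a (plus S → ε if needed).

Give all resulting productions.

TY → y; TX → x; S → x; P → x; S → TY X0; X0 → TX X1; X1 → S TY; P → TY X2; X2 → TY S; P → S X3; X3 → TX TX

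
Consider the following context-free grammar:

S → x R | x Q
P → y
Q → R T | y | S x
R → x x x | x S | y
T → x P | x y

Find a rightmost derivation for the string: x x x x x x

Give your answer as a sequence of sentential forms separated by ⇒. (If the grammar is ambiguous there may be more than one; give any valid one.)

S ⇒ x R ⇒ x x S ⇒ x x x R ⇒ x x x x x x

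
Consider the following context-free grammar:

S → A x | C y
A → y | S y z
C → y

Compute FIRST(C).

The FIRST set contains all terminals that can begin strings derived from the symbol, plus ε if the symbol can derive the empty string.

We compute FIRST(C) using the standard algorithm.
FIRST(A) = {y}
FIRST(C) = {y}
FIRST(S) = {y}
Therefore, FIRST(C) = {y}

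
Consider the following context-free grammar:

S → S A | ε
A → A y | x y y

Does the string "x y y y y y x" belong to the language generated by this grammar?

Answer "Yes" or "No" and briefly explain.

No - no valid derivation exists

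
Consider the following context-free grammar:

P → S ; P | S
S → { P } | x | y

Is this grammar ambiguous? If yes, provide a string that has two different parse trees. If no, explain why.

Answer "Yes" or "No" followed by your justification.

No - the grammar is unambiguous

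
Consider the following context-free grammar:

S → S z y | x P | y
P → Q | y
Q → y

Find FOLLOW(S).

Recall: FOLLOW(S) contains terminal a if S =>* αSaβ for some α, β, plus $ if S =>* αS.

We compute FOLLOW(S) using the standard algorithm.
FOLLOW(S) starts with {$}.
FIRST(P) = {y}
FIRST(Q) = {y}
FIRST(S) = {x, y}
FOLLOW(P) = {$, z}
FOLLOW(Q) = {$, z}
FOLLOW(S) = {$, z}
Therefore, FOLLOW(S) = {$, z}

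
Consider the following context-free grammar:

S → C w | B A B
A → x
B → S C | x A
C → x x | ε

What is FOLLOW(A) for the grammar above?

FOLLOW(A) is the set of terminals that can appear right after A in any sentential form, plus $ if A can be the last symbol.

We compute FOLLOW(A) using the standard algorithm.
FOLLOW(S) starts with {$}.
FIRST(A) = {x}
FIRST(B) = {w, x}
FIRST(C) = {x, ε}
FIRST(S) = {w, x}
FOLLOW(A) = {$, w, x}
FOLLOW(B) = {$, x}
FOLLOW(C) = {$, w, x}
FOLLOW(S) = {$, x}
Therefore, FOLLOW(A) = {$, w, x}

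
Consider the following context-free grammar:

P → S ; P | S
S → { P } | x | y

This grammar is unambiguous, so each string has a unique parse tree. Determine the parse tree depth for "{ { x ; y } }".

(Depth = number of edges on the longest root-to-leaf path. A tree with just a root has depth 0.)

7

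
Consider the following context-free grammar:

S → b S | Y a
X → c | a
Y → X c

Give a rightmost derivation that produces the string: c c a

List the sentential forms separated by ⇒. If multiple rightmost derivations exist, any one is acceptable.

S ⇒ Y a ⇒ X c a ⇒ c c a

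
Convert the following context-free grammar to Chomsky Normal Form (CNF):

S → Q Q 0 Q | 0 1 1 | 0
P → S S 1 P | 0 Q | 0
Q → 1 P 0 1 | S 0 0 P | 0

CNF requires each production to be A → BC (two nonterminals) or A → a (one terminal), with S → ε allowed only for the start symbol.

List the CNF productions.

T0 → 0; T1 → 1; S → 0; P → 0; Q → 0; S → Q X0; X0 → Q X1; X1 → T0 Q; S → T0 X2; X2 → T1 T1; P → S X3; X3 → S X4; X4 → T1 P; P → T0 Q; Q → T1 X5; X5 → P X6; X6 → T0 T1; Q → S X7; X7 → T0 X8; X8 → T0 P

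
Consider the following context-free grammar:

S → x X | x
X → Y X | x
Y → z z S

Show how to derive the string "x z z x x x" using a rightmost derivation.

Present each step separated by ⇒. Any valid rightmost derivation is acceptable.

S ⇒ x X ⇒ x Y X ⇒ x Y x ⇒ x z z S x ⇒ x z z x X x ⇒ x z z x x x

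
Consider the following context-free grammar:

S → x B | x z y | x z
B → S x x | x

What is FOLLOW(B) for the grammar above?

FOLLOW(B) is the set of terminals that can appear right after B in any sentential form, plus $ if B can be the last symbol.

We compute FOLLOW(B) using the standard algorithm.
FOLLOW(S) starts with {$}.
FIRST(B) = {x}
FIRST(S) = {x}
FOLLOW(B) = {$, x}
FOLLOW(S) = {$, x}
Therefore, FOLLOW(B) = {$, x}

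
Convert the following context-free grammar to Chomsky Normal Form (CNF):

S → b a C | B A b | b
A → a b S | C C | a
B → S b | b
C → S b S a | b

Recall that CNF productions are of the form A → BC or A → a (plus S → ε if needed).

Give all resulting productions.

TB → b; TA → a; S → b; A → a; B → b; C → b; S → TB X0; X0 → TA C; S → B X1; X1 → A TB; A → TA X2; X2 → TB S; A → C C; B → S TB; C → S X3; X3 → TB X4; X4 → S TA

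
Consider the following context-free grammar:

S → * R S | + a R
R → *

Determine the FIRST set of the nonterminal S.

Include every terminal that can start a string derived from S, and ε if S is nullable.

We compute FIRST(S) using the standard algorithm.
FIRST(R) = {*}
FIRST(S) = {*, +}
Therefore, FIRST(S) = {*, +}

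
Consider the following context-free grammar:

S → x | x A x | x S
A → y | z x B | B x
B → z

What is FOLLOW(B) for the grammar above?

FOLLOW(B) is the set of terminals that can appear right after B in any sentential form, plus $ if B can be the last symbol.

We compute FOLLOW(B) using the standard algorithm.
FOLLOW(S) starts with {$}.
FIRST(A) = {y, z}
FIRST(B) = {z}
FIRST(S) = {x}
FOLLOW(A) = {x}
FOLLOW(B) = {x}
FOLLOW(S) = {$}
Therefore, FOLLOW(B) = {x}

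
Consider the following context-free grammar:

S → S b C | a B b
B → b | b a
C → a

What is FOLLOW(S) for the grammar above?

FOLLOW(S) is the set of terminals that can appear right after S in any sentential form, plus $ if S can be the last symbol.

We compute FOLLOW(S) using the standard algorithm.
FOLLOW(S) starts with {$}.
FIRST(B) = {b}
FIRST(C) = {a}
FIRST(S) = {a}
FOLLOW(B) = {b}
FOLLOW(C) = {$, b}
FOLLOW(S) = {$, b}
Therefore, FOLLOW(S) = {$, b}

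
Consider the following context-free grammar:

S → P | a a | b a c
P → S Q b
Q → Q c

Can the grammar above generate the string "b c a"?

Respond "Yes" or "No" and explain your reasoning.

No - no valid derivation exists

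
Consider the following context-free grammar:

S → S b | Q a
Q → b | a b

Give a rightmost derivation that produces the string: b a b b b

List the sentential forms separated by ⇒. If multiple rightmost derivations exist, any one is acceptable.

S ⇒ S b ⇒ S b b ⇒ S b b b ⇒ Q a b b b ⇒ b a b b b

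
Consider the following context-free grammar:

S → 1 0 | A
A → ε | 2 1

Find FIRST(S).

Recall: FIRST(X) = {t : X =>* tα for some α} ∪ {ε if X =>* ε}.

We compute FIRST(S) using the standard algorithm.
FIRST(A) = {2, ε}
FIRST(S) = {1, 2, ε}
Therefore, FIRST(S) = {1, 2, ε}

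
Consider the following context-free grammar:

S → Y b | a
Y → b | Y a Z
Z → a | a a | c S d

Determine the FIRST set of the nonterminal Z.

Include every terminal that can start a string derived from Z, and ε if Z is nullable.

We compute FIRST(Z) using the standard algorithm.
FIRST(S) = {a, b}
FIRST(Y) = {b}
FIRST(Z) = {a, c}
Therefore, FIRST(Z) = {a, c}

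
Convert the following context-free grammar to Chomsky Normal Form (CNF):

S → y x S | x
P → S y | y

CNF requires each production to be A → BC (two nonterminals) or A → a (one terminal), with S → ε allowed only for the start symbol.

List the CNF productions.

TY → y; TX → x; S → x; P → y; S → TY X0; X0 → TX S; P → S TY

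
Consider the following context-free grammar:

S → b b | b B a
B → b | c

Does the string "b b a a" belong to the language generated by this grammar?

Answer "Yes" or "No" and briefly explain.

No - no valid derivation exists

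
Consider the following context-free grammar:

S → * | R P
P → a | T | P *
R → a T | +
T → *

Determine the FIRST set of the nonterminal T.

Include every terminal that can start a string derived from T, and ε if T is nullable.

We compute FIRST(T) using the standard algorithm.
FIRST(P) = {*, a}
FIRST(R) = {+, a}
FIRST(S) = {*, +, a}
FIRST(T) = {*}
Therefore, FIRST(T) = {*}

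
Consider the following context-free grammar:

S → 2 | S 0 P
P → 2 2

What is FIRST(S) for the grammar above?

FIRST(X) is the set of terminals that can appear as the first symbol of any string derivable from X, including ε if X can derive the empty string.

We compute FIRST(S) using the standard algorithm.
FIRST(P) = {2}
FIRST(S) = {2}
Therefore, FIRST(S) = {2}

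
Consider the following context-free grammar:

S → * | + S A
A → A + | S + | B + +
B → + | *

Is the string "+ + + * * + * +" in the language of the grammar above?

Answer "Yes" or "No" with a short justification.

No - no valid derivation exists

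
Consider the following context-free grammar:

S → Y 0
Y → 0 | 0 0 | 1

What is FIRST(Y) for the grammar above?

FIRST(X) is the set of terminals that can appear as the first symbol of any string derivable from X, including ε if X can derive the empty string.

We compute FIRST(Y) using the standard algorithm.
FIRST(S) = {0, 1}
FIRST(Y) = {0, 1}
Therefore, FIRST(Y) = {0, 1}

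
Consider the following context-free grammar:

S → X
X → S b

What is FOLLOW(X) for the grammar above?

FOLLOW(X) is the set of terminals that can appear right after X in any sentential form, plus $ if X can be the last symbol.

We compute FOLLOW(X) using the standard algorithm.
FOLLOW(S) starts with {$}.
FIRST(S) = {}
FIRST(X) = {}
FOLLOW(S) = {$, b}
FOLLOW(X) = {$, b}
Therefore, FOLLOW(X) = {$, b}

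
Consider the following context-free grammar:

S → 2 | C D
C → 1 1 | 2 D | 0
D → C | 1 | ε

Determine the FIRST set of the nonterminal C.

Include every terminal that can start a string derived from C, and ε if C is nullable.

We compute FIRST(C) using the standard algorithm.
FIRST(C) = {0, 1, 2}
FIRST(D) = {0, 1, 2, ε}
FIRST(S) = {0, 1, 2}
Therefore, FIRST(C) = {0, 1, 2}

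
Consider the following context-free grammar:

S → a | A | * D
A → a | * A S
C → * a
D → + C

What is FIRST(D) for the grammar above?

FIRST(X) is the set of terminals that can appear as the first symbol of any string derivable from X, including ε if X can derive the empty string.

We compute FIRST(D) using the standard algorithm.
FIRST(A) = {*, a}
FIRST(C) = {*}
FIRST(D) = {+}
FIRST(S) = {*, a}
Therefore, FIRST(D) = {+}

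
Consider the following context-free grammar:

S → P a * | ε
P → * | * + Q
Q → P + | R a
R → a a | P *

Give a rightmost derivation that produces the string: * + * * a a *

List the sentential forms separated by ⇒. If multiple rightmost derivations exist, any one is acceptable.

S ⇒ P a * ⇒ * + Q a * ⇒ * + R a a * ⇒ * + P * a a * ⇒ * + * * a a *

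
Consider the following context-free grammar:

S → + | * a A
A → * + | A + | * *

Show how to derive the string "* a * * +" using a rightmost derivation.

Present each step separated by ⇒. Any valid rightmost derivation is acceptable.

S ⇒ * a A ⇒ * a A + ⇒ * a * * +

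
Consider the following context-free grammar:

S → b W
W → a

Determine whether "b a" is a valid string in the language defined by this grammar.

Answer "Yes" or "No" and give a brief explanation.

Yes - a valid derivation exists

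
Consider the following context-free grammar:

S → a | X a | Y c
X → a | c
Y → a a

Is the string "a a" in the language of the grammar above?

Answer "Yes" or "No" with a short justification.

Yes - a valid derivation exists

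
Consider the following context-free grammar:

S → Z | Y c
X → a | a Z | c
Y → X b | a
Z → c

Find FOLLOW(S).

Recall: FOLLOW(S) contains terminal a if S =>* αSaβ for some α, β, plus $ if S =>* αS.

We compute FOLLOW(S) using the standard algorithm.
FOLLOW(S) starts with {$}.
FIRST(S) = {a, c}
FIRST(X) = {a, c}
FIRST(Y) = {a, c}
FIRST(Z) = {c}
FOLLOW(S) = {$}
FOLLOW(X) = {b}
FOLLOW(Y) = {c}
FOLLOW(Z) = {$, b}
Therefore, FOLLOW(S) = {$}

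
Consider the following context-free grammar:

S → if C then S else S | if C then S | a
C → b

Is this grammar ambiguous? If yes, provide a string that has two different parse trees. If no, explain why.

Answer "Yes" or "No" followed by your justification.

Yes - the string 'if b then if b then if b then a else a' has two distinct leftmost derivations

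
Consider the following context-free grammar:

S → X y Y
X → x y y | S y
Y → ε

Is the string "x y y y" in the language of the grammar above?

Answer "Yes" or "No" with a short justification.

Yes - a valid derivation exists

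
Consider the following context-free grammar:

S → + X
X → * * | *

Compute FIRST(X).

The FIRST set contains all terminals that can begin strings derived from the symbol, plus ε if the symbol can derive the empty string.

We compute FIRST(X) using the standard algorithm.
FIRST(S) = {+}
FIRST(X) = {*}
Therefore, FIRST(X) = {*}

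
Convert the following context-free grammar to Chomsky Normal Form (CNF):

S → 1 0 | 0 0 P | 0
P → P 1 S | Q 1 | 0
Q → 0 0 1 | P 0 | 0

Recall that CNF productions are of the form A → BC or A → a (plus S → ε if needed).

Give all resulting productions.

T1 → 1; T0 → 0; S → 0; P → 0; Q → 0; S → T1 T0; S → T0 X0; X0 → T0 P; P → P X1; X1 → T1 S; P → Q T1; Q → T0 X2; X2 → T0 T1; Q → P T0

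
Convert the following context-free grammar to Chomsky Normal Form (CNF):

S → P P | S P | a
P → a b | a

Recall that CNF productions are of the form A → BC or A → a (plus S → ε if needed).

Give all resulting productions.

S → a; TA → a; TB → b; P → a; S → P P; S → S P; P → TA TB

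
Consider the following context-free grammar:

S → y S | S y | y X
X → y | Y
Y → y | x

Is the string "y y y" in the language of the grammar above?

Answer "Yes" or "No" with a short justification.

Yes - a valid derivation exists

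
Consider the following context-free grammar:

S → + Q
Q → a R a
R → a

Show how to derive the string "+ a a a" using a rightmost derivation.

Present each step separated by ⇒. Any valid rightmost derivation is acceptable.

S ⇒ + Q ⇒ + a R a ⇒ + a a a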